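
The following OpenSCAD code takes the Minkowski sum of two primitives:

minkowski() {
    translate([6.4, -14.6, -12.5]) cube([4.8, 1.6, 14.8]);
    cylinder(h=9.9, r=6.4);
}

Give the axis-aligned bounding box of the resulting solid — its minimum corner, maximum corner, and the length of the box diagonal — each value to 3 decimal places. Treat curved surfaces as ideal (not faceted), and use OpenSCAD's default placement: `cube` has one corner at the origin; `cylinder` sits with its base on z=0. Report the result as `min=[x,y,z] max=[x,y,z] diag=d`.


A = translate([6.4, -14.6, -12.5]) cube([4.8, 1.6, 14.8]) → bbox [6.4,-14.6,-12.5] .. [11.2,-13,2.3]
B = cylinder(h=9.9, r=6.4) → bbox [-6.4,-6.4,0] .. [6.4,6.4,9.9]
lo = A.lo+B.lo = [6.4-6.4, -14.6-6.4, -12.5+0] = [0.000,-21.000,-12.500]
hi = A.hi+B.hi = [11.2+6.4, -13+6.4, 2.3+9.9] = [17.600,-6.600,12.200]
diag = √(17.6²+14.4²+24.7²) = √1127.21 = 33.574

min=[0.000,-21.000,-12.500] max=[17.600,-6.600,12.200] diag=33.574


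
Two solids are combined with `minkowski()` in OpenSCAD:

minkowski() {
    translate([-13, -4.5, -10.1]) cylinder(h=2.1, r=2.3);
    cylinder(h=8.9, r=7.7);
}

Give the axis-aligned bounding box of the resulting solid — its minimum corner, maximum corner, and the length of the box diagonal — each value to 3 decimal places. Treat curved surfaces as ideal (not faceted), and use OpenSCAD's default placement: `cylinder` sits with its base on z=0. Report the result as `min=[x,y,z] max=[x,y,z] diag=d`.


A = translate([-13, -4.5, -10.1]) cylinder(h=2.1, r=2.3) → bbox [-15.3,-6.8,-10.1] .. [-10.7,-2.2,-8]
B = cylinder(h=8.9, r=7.7) → bbox [-7.7,-7.7,0] .. [7.7,7.7,8.9]
lo = A.lo+B.lo = [-15.3-7.7, -6.8-7.7, -10.1+0] = [-23.000,-14.500,-10.100]
hi = A.hi+B.hi = [-10.7+7.7, -2.2+7.7, -8+8.9] = [-3.000,5.500,0.900]
diag = √(20²+20²+11²) = √921 = 30.348

min=[-23.000,-14.500,-10.100] max=[-3.000,5.500,0.900] diag=30.348


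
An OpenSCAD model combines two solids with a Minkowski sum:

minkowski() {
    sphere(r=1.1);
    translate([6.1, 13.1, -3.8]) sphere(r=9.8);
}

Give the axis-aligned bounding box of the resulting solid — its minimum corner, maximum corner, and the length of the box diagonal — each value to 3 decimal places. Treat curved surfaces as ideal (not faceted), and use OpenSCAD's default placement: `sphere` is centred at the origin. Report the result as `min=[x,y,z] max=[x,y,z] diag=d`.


min=[-4.800,2.200,-14.700] max=[17.000,24.000,7.100] diag=37.759

A = translate([6.1, 13.1, -3.8]) sphere(r=9.8) → bbox [-3.7,3.3,-13.6] .. [15.9,22.9,6]
B = sphere(r=1.1) → bbox [-1.1,-1.1,-1.1] .. [1.1,1.1,1.1]
lo = A.lo+B.lo = [-3.7-1.1, 3.3-1.1, -13.6-1.1] = [-4.800,2.200,-14.700]
hi = A.hi+B.hi = [15.9+1.1, 22.9+1.1, 6+1.1] = [17.000,24.000,7.100]
diag = √(21.8²+21.8²+21.8²) = √1425.72 = 37.759


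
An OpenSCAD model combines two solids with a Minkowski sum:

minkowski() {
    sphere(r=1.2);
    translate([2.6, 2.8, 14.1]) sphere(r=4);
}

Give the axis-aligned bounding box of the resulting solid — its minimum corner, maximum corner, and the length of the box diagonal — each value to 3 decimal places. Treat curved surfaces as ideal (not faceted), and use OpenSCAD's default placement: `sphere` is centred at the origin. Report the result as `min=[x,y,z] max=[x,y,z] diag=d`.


A = translate([2.6, 2.8, 14.1]) sphere(r=4) → bbox [-1.4,-1.2,10.1] .. [6.6,6.8,18.1]
B = sphere(r=1.2) → bbox [-1.2,-1.2,-1.2] .. [1.2,1.2,1.2]
lo = A.lo+B.lo = [-1.4-1.2, -1.2-1.2, 10.1-1.2] = [-2.600,-2.400,8.900]
hi = A.hi+B.hi = [6.6+1.2, 6.8+1.2, 18.1+1.2] = [7.800,8.000,19.300]
diag = √(10.4²+10.4²+10.4²) = √324.48 = 18.013

min=[-2.600,-2.400,8.900] max=[7.800,8.000,19.300] diag=18.013


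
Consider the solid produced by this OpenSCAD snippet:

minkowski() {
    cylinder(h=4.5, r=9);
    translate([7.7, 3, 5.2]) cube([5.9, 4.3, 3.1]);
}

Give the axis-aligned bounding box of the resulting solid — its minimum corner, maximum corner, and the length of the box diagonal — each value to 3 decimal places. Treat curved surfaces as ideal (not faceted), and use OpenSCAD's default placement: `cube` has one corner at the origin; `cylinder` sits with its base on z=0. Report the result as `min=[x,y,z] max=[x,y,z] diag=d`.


min=[-1.300,-6.000,5.200] max=[22.600,16.300,12.800] diag=33.560

A = translate([7.7, 3, 5.2]) cube([5.9, 4.3, 3.1]) → bbox [7.7,3,5.2] .. [13.6,7.3,8.3]
B = cylinder(h=4.5, r=9) → bbox [-9,-9,0] .. [9,9,4.5]
lo = A.lo+B.lo = [7.7-9, 3-9, 5.2+0] = [-1.300,-6.000,5.200]
hi = A.hi+B.hi = [13.6+9, 7.3+9, 8.3+4.5] = [22.600,16.300,12.800]
diag = √(23.9²+22.3²+7.6²) = √1126.26 = 33.560


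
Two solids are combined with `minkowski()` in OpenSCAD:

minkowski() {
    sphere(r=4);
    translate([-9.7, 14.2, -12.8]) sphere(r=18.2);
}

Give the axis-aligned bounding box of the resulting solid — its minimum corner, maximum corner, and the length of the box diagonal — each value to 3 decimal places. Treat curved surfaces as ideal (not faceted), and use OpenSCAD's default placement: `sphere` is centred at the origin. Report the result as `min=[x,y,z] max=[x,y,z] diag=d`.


min=[-31.900,-8.000,-35.000] max=[12.500,36.400,9.400] diag=76.903

A = translate([-9.7, 14.2, -12.8]) sphere(r=18.2) → bbox [-27.9,-4,-31] .. [8.5,32.4,5.4]
B = sphere(r=4) → bbox [-4,-4,-4] .. [4,4,4]
lo = A.lo+B.lo = [-27.9-4, -4-4, -31-4] = [-31.900,-8.000,-35.000]
hi = A.hi+B.hi = [8.5+4, 32.4+4, 5.4+4] = [12.500,36.400,9.400]
diag = √(44.4²+44.4²+44.4²) = √5914.08 = 76.903


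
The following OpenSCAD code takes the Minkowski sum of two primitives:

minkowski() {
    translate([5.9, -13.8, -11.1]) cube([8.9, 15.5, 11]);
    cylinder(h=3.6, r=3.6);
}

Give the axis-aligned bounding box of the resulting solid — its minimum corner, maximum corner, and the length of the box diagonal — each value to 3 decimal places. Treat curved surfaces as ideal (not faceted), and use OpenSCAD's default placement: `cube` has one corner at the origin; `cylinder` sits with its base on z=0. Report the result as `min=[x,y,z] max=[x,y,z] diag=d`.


A = translate([5.9, -13.8, -11.1]) cube([8.9, 15.5, 11]) → bbox [5.9,-13.8,-11.1] .. [14.8,1.7,-0.1]
B = cylinder(h=3.6, r=3.6) → bbox [-3.6,-3.6,0] .. [3.6,3.6,3.6]
lo = A.lo+B.lo = [5.9-3.6, -13.8-3.6, -11.1+0] = [2.300,-17.400,-11.100]
hi = A.hi+B.hi = [14.8+3.6, 1.7+3.6, -0.1+3.6] = [18.400,5.300,3.500]
diag = √(16.1²+22.7²+14.6²) = √987.66 = 31.427

min=[2.300,-17.400,-11.100] max=[18.400,5.300,3.500] diag=31.427


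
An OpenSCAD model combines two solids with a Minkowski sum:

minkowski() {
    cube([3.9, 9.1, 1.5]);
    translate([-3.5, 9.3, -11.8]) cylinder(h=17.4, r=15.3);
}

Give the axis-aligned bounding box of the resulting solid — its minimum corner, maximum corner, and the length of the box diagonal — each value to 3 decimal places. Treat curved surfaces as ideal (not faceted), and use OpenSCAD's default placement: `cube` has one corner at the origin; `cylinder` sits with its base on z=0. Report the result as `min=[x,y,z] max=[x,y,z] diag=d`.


A = translate([-3.5, 9.3, -11.8]) cylinder(h=17.4, r=15.3) → bbox [-18.8,-6,-11.8] .. [11.8,24.6,5.6]
B = cube([3.9, 9.1, 1.5]) → bbox [0,0,0] .. [3.9,9.1,1.5]
lo = A.lo+B.lo = [-18.8+0, -6+0, -11.8+0] = [-18.800,-6.000,-11.800]
hi = A.hi+B.hi = [11.8+3.9, 24.6+9.1, 5.6+1.5] = [15.700,33.700,7.100]
diag = √(34.5²+39.7²+18.9²) = √3123.55 = 55.889

min=[-18.800,-6.000,-11.800] max=[15.700,33.700,7.100] diag=55.889


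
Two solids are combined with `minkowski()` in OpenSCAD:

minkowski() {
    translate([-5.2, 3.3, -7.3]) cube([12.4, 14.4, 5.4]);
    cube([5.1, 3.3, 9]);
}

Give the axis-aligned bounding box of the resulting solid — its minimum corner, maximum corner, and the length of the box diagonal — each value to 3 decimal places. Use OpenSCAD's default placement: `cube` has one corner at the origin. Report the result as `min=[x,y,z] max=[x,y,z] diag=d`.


A = translate([-5.2, 3.3, -7.3]) cube([12.4, 14.4, 5.4]) → bbox [-5.2,3.3,-7.3] .. [7.2,17.7,-1.9]
B = cube([5.1, 3.3, 9]) → bbox [0,0,0] .. [5.1,3.3,9]
lo = A.lo+B.lo = [-5.2+0, 3.3+0, -7.3+0] = [-5.200,3.300,-7.300]
hi = A.hi+B.hi = [7.2+5.1, 17.7+3.3, -1.9+9] = [12.300,21.000,7.100]
diag = √(17.5²+17.7²+14.4²) = √826.9 = 28.756

min=[-5.200,3.300,-7.300] max=[12.300,21.000,7.100] diag=28.756


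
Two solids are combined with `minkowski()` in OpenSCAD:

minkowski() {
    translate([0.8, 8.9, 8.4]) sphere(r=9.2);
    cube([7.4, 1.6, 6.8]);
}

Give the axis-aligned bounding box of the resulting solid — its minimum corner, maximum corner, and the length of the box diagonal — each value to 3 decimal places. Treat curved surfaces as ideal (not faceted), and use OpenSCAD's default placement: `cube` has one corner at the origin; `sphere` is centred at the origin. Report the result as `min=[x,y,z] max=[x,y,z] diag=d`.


A = translate([0.8, 8.9, 8.4]) sphere(r=9.2) → bbox [-8.4,-0.3,-0.8] .. [10,18.1,17.6]
B = cube([7.4, 1.6, 6.8]) → bbox [0,0,0] .. [7.4,1.6,6.8]
lo = A.lo+B.lo = [-8.4+0, -0.3+0, -0.8+0] = [-8.400,-0.300,-0.800]
hi = A.hi+B.hi = [10+7.4, 18.1+1.6, 17.6+6.8] = [17.400,19.700,24.400]
diag = √(25.8²+20²+25.2²) = √1700.68 = 41.239

min=[-8.400,-0.300,-0.800] max=[17.400,19.700,24.400] diag=41.239


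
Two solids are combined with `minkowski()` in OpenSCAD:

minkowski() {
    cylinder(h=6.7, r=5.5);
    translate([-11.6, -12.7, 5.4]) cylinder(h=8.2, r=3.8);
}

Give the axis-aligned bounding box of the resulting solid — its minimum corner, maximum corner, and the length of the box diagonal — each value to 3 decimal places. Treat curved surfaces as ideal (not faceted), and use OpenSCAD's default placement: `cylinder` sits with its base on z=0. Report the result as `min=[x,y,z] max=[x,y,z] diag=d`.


A = translate([-11.6, -12.7, 5.4]) cylinder(h=8.2, r=3.8) → bbox [-15.4,-16.5,5.4] .. [-7.8,-8.9,13.6]
B = cylinder(h=6.7, r=5.5) → bbox [-5.5,-5.5,0] .. [5.5,5.5,6.7]
lo = A.lo+B.lo = [-15.4-5.5, -16.5-5.5, 5.4+0] = [-20.900,-22.000,5.400]
hi = A.hi+B.hi = [-7.8+5.5, -8.9+5.5, 13.6+6.7] = [-2.300,-3.400,20.300]
diag = √(18.6²+18.6²+14.9²) = √913.93 = 30.231

min=[-20.900,-22.000,5.400] max=[-2.300,-3.400,20.300] diag=30.231


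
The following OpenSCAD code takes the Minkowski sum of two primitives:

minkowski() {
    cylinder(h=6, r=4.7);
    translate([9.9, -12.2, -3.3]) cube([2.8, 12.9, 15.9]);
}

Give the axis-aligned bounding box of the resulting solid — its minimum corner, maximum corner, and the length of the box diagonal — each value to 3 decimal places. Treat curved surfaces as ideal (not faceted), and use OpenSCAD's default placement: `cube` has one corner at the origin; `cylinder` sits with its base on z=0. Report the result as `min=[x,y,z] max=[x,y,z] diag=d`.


A = translate([9.9, -12.2, -3.3]) cube([2.8, 12.9, 15.9]) → bbox [9.9,-12.2,-3.3] .. [12.7,0.7,12.6]
B = cylinder(h=6, r=4.7) → bbox [-4.7,-4.7,0] .. [4.7,4.7,6]
lo = A.lo+B.lo = [9.9-4.7, -12.2-4.7, -3.3+0] = [5.200,-16.900,-3.300]
hi = A.hi+B.hi = [12.7+4.7, 0.7+4.7, 12.6+6] = [17.400,5.400,18.600]
diag = √(12.2²+22.3²+21.9²) = √1125.74 = 33.552

min=[5.200,-16.900,-3.300] max=[17.400,5.400,18.600] diag=33.552


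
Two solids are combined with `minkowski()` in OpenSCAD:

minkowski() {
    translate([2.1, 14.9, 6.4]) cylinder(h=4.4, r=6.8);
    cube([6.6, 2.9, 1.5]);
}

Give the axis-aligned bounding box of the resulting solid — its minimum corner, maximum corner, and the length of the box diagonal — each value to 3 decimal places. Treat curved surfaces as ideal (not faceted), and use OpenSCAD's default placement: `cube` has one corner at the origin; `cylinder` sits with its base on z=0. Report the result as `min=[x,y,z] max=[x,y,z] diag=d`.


min=[-4.700,8.100,6.400] max=[15.500,24.600,12.300] diag=26.741

A = translate([2.1, 14.9, 6.4]) cylinder(h=4.4, r=6.8) → bbox [-4.7,8.1,6.4] .. [8.9,21.7,10.8]
B = cube([6.6, 2.9, 1.5]) → bbox [0,0,0] .. [6.6,2.9,1.5]
lo = A.lo+B.lo = [-4.7+0, 8.1+0, 6.4+0] = [-4.700,8.100,6.400]
hi = A.hi+B.hi = [8.9+6.6, 21.7+2.9, 10.8+1.5] = [15.500,24.600,12.300]
diag = √(20.2²+16.5²+5.9²) = √715.1 = 26.741


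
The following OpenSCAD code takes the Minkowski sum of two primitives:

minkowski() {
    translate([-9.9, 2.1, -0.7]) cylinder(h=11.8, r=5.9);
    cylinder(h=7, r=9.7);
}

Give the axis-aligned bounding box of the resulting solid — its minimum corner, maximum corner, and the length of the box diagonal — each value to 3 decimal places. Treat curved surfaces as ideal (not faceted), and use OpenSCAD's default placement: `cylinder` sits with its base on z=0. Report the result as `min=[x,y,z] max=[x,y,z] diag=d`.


min=[-25.500,-13.500,-0.700] max=[5.700,17.700,18.100] diag=47.962

A = translate([-9.9, 2.1, -0.7]) cylinder(h=11.8, r=5.9) → bbox [-15.8,-3.8,-0.7] .. [-4,8,11.1]
B = cylinder(h=7, r=9.7) → bbox [-9.7,-9.7,0] .. [9.7,9.7,7]
lo = A.lo+B.lo = [-15.8-9.7, -3.8-9.7, -0.7+0] = [-25.500,-13.500,-0.700]
hi = A.hi+B.hi = [-4+9.7, 8+9.7, 11.1+7] = [5.700,17.700,18.100]
diag = √(31.2²+31.2²+18.8²) = √2300.32 = 47.962


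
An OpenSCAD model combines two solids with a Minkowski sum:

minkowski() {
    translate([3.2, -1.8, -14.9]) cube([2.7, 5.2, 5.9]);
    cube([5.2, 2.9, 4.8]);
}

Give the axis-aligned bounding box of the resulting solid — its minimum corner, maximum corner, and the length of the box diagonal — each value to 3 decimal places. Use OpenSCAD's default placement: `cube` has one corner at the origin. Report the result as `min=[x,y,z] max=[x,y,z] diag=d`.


min=[3.200,-1.800,-14.900] max=[11.100,6.300,-4.200] diag=15.573

A = translate([3.2, -1.8, -14.9]) cube([2.7, 5.2, 5.9]) → bbox [3.2,-1.8,-14.9] .. [5.9,3.4,-9]
B = cube([5.2, 2.9, 4.8]) → bbox [0,0,0] .. [5.2,2.9,4.8]
lo = A.lo+B.lo = [3.2+0, -1.8+0, -14.9+0] = [3.200,-1.800,-14.900]
hi = A.hi+B.hi = [5.9+5.2, 3.4+2.9, -9+4.8] = [11.100,6.300,-4.200]
diag = √(7.9²+8.1²+10.7²) = √242.51 = 15.573


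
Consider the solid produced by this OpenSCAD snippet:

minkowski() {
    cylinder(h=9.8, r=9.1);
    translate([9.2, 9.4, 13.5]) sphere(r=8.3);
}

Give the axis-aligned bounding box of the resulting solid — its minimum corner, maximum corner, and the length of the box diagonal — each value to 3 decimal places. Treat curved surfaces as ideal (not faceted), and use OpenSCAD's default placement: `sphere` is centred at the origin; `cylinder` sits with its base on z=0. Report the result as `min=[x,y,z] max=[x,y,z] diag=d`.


min=[-8.200,-8.000,5.200] max=[26.600,26.800,31.600] diag=55.848

A = translate([9.2, 9.4, 13.5]) sphere(r=8.3) → bbox [0.9,1.1,5.2] .. [17.5,17.7,21.8]
B = cylinder(h=9.8, r=9.1) → bbox [-9.1,-9.1,0] .. [9.1,9.1,9.8]
lo = A.lo+B.lo = [0.9-9.1, 1.1-9.1, 5.2+0] = [-8.200,-8.000,5.200]
hi = A.hi+B.hi = [17.5+9.1, 17.7+9.1, 21.8+9.8] = [26.600,26.800,31.600]
diag = √(34.8²+34.8²+26.4²) = √3119.04 = 55.848


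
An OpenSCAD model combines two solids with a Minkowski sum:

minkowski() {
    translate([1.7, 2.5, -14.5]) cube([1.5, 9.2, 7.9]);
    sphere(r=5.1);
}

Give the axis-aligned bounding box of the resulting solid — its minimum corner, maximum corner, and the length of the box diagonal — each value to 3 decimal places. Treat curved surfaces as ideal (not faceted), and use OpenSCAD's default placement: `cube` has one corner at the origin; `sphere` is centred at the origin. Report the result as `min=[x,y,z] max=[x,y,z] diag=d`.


A = translate([1.7, 2.5, -14.5]) cube([1.5, 9.2, 7.9]) → bbox [1.7,2.5,-14.5] .. [3.2,11.7,-6.6]
B = sphere(r=5.1) → bbox [-5.1,-5.1,-5.1] .. [5.1,5.1,5.1]
lo = A.lo+B.lo = [1.7-5.1, 2.5-5.1, -14.5-5.1] = [-3.400,-2.600,-19.600]
hi = A.hi+B.hi = [3.2+5.1, 11.7+5.1, -6.6+5.1] = [8.300,16.800,-1.500]
diag = √(11.7²+19.4²+18.1²) = √840.86 = 28.998

min=[-3.400,-2.600,-19.600] max=[8.300,16.800,-1.500] diag=28.998


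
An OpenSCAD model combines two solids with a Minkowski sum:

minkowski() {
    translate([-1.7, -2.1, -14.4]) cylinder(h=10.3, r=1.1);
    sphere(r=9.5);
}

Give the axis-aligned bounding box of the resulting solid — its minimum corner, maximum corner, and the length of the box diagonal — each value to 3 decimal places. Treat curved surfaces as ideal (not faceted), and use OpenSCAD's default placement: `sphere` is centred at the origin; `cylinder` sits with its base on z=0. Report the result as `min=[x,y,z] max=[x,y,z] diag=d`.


min=[-12.300,-12.700,-23.900] max=[8.900,8.500,5.400] diag=41.921

A = translate([-1.7, -2.1, -14.4]) cylinder(h=10.3, r=1.1) → bbox [-2.8,-3.2,-14.4] .. [-0.6,-1,-4.1]
B = sphere(r=9.5) → bbox [-9.5,-9.5,-9.5] .. [9.5,9.5,9.5]
lo = A.lo+B.lo = [-2.8-9.5, -3.2-9.5, -14.4-9.5] = [-12.300,-12.700,-23.900]
hi = A.hi+B.hi = [-0.6+9.5, -1+9.5, -4.1+9.5] = [8.900,8.500,5.400]
diag = √(21.2²+21.2²+29.3²) = √1757.37 = 41.921


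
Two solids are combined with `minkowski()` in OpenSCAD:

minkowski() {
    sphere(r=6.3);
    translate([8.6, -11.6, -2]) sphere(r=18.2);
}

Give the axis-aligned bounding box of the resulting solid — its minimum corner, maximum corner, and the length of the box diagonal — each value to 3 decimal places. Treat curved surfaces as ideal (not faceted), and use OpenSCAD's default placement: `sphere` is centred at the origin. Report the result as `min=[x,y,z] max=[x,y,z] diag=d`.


min=[-15.900,-36.100,-26.500] max=[33.100,12.900,22.500] diag=84.870

A = translate([8.6, -11.6, -2]) sphere(r=18.2) → bbox [-9.6,-29.8,-20.2] .. [26.8,6.6,16.2]
B = sphere(r=6.3) → bbox [-6.3,-6.3,-6.3] .. [6.3,6.3,6.3]
lo = A.lo+B.lo = [-9.6-6.3, -29.8-6.3, -20.2-6.3] = [-15.900,-36.100,-26.500]
hi = A.hi+B.hi = [26.8+6.3, 6.6+6.3, 16.2+6.3] = [33.100,12.900,22.500]
diag = √(49²+49²+49²) = √7203 = 84.870


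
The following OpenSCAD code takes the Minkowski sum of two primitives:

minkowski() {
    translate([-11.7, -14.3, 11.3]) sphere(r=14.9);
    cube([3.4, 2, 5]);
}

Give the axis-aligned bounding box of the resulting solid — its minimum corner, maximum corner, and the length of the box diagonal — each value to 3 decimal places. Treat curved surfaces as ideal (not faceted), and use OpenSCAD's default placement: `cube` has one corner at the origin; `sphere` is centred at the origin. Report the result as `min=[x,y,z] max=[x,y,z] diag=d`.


A = translate([-11.7, -14.3, 11.3]) sphere(r=14.9) → bbox [-26.6,-29.2,-3.6] .. [3.2,0.6,26.2]
B = cube([3.4, 2, 5]) → bbox [0,0,0] .. [3.4,2,5]
lo = A.lo+B.lo = [-26.6+0, -29.2+0, -3.6+0] = [-26.600,-29.200,-3.600]
hi = A.hi+B.hi = [3.2+3.4, 0.6+2, 26.2+5] = [6.600,2.600,31.200]
diag = √(33.2²+31.8²+34.8²) = √3324.52 = 57.659

min=[-26.600,-29.200,-3.600] max=[6.600,2.600,31.200] diag=57.659


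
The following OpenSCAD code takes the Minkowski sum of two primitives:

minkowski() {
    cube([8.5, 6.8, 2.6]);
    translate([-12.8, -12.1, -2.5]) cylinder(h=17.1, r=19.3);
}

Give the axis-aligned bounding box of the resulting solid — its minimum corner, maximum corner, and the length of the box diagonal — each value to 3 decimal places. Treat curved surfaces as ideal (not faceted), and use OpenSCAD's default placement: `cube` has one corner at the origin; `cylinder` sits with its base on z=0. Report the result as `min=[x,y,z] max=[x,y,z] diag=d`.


A = translate([-12.8, -12.1, -2.5]) cylinder(h=17.1, r=19.3) → bbox [-32.1,-31.4,-2.5] .. [6.5,7.2,14.6]
B = cube([8.5, 6.8, 2.6]) → bbox [0,0,0] .. [8.5,6.8,2.6]
lo = A.lo+B.lo = [-32.1+0, -31.4+0, -2.5+0] = [-32.100,-31.400,-2.500]
hi = A.hi+B.hi = [6.5+8.5, 7.2+6.8, 14.6+2.6] = [15.000,14.000,17.200]
diag = √(47.1²+45.4²+19.7²) = √4667.66 = 68.320

min=[-32.100,-31.400,-2.500] max=[15.000,14.000,17.200] diag=68.320


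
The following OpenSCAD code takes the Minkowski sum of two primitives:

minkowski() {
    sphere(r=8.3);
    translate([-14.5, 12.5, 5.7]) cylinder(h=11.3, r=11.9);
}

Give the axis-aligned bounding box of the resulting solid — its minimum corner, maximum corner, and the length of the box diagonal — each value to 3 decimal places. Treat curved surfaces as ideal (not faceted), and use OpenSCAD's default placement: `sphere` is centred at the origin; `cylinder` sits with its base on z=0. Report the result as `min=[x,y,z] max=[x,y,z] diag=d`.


min=[-34.700,-7.700,-2.600] max=[5.700,32.700,25.300] diag=63.582

A = translate([-14.5, 12.5, 5.7]) cylinder(h=11.3, r=11.9) → bbox [-26.4,0.6,5.7] .. [-2.6,24.4,17]
B = sphere(r=8.3) → bbox [-8.3,-8.3,-8.3] .. [8.3,8.3,8.3]
lo = A.lo+B.lo = [-26.4-8.3, 0.6-8.3, 5.7-8.3] = [-34.700,-7.700,-2.600]
hi = A.hi+B.hi = [-2.6+8.3, 24.4+8.3, 17+8.3] = [5.700,32.700,25.300]
diag = √(40.4²+40.4²+27.9²) = √4042.73 = 63.582


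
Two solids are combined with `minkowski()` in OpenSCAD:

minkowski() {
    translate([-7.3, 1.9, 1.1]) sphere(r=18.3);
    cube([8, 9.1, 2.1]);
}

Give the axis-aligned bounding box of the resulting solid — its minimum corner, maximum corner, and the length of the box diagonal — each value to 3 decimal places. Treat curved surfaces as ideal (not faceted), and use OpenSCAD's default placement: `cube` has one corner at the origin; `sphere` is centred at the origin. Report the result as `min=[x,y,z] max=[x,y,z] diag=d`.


A = translate([-7.3, 1.9, 1.1]) sphere(r=18.3) → bbox [-25.6,-16.4,-17.2] .. [11,20.2,19.4]
B = cube([8, 9.1, 2.1]) → bbox [0,0,0] .. [8,9.1,2.1]
lo = A.lo+B.lo = [-25.6+0, -16.4+0, -17.2+0] = [-25.600,-16.400,-17.200]
hi = A.hi+B.hi = [11+8, 20.2+9.1, 19.4+2.1] = [19.000,29.300,21.500]
diag = √(44.6²+45.7²+38.7²) = √5575.34 = 74.668

min=[-25.600,-16.400,-17.200] max=[19.000,29.300,21.500] diag=74.668


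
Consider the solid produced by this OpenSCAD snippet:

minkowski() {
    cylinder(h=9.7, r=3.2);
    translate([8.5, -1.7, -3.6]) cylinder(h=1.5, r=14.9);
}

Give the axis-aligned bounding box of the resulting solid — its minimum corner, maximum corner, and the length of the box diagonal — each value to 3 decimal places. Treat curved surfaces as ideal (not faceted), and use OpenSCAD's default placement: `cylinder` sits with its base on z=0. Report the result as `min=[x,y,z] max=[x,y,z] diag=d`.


min=[-9.600,-19.800,-3.600] max=[26.600,16.400,7.600] diag=52.405

A = translate([8.5, -1.7, -3.6]) cylinder(h=1.5, r=14.9) → bbox [-6.4,-16.6,-3.6] .. [23.4,13.2,-2.1]
B = cylinder(h=9.7, r=3.2) → bbox [-3.2,-3.2,0] .. [3.2,3.2,9.7]
lo = A.lo+B.lo = [-6.4-3.2, -16.6-3.2, -3.6+0] = [-9.600,-19.800,-3.600]
hi = A.hi+B.hi = [23.4+3.2, 13.2+3.2, -2.1+9.7] = [26.600,16.400,7.600]
diag = √(36.2²+36.2²+11.2²) = √2746.32 = 52.405


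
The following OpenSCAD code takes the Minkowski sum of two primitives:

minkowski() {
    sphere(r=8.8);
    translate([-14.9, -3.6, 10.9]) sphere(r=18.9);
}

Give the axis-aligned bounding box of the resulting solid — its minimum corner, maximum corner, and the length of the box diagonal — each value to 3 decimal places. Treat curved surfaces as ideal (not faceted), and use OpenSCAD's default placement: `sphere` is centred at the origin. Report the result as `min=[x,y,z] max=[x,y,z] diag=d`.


A = translate([-14.9, -3.6, 10.9]) sphere(r=18.9) → bbox [-33.8,-22.5,-8] .. [4,15.3,29.8]
B = sphere(r=8.8) → bbox [-8.8,-8.8,-8.8] .. [8.8,8.8,8.8]
lo = A.lo+B.lo = [-33.8-8.8, -22.5-8.8, -8-8.8] = [-42.600,-31.300,-16.800]
hi = A.hi+B.hi = [4+8.8, 15.3+8.8, 29.8+8.8] = [12.800,24.100,38.600]
diag = √(55.4²+55.4²+55.4²) = √9207.48 = 95.956

min=[-42.600,-31.300,-16.800] max=[12.800,24.100,38.600] diag=95.956


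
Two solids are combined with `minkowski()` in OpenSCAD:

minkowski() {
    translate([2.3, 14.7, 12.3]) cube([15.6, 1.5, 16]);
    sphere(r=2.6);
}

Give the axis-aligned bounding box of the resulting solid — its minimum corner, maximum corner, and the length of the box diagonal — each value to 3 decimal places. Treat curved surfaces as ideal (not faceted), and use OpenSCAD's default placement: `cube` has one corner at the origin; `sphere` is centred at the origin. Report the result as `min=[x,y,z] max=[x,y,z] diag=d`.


A = translate([2.3, 14.7, 12.3]) cube([15.6, 1.5, 16]) → bbox [2.3,14.7,12.3] .. [17.9,16.2,28.3]
B = sphere(r=2.6) → bbox [-2.6,-2.6,-2.6] .. [2.6,2.6,2.6]
lo = A.lo+B.lo = [2.3-2.6, 14.7-2.6, 12.3-2.6] = [-0.300,12.100,9.700]
hi = A.hi+B.hi = [17.9+2.6, 16.2+2.6, 28.3+2.6] = [20.500,18.800,30.900]
diag = √(20.8²+6.7²+21.2²) = √926.97 = 30.446

min=[-0.300,12.100,9.700] max=[20.500,18.800,30.900] diag=30.446


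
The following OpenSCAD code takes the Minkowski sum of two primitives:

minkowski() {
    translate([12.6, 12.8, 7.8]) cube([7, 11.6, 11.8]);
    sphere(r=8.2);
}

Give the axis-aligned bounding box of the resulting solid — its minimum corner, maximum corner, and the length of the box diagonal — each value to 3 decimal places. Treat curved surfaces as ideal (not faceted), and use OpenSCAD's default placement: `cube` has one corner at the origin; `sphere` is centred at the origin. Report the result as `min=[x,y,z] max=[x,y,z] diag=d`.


A = translate([12.6, 12.8, 7.8]) cube([7, 11.6, 11.8]) → bbox [12.6,12.8,7.8] .. [19.6,24.4,19.6]
B = sphere(r=8.2) → bbox [-8.2,-8.2,-8.2] .. [8.2,8.2,8.2]
lo = A.lo+B.lo = [12.6-8.2, 12.8-8.2, 7.8-8.2] = [4.400,4.600,-0.400]
hi = A.hi+B.hi = [19.6+8.2, 24.4+8.2, 19.6+8.2] = [27.800,32.600,27.800]
diag = √(23.4²+28²+28.2²) = √2126.8 = 46.117

min=[4.400,4.600,-0.400] max=[27.800,32.600,27.800] diag=46.117


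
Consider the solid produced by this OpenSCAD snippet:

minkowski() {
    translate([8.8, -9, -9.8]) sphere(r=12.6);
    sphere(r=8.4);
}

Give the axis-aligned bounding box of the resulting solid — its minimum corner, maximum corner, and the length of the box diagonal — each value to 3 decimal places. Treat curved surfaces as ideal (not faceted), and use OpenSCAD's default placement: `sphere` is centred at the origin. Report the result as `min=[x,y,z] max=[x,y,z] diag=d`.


min=[-12.200,-30.000,-30.800] max=[29.800,12.000,11.200] diag=72.746

A = translate([8.8, -9, -9.8]) sphere(r=12.6) → bbox [-3.8,-21.6,-22.4] .. [21.4,3.6,2.8]
B = sphere(r=8.4) → bbox [-8.4,-8.4,-8.4] .. [8.4,8.4,8.4]
lo = A.lo+B.lo = [-3.8-8.4, -21.6-8.4, -22.4-8.4] = [-12.200,-30.000,-30.800]
hi = A.hi+B.hi = [21.4+8.4, 3.6+8.4, 2.8+8.4] = [29.800,12.000,11.200]
diag = √(42²+42²+42²) = √5292 = 72.746


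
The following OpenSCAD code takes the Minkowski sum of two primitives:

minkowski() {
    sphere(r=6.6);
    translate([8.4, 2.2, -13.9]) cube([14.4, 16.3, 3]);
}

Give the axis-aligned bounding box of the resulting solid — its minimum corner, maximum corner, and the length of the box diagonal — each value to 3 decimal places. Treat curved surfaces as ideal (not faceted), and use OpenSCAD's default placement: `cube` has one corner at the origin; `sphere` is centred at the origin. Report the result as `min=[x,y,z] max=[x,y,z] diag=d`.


A = translate([8.4, 2.2, -13.9]) cube([14.4, 16.3, 3]) → bbox [8.4,2.2,-13.9] .. [22.8,18.5,-10.9]
B = sphere(r=6.6) → bbox [-6.6,-6.6,-6.6] .. [6.6,6.6,6.6]
lo = A.lo+B.lo = [8.4-6.6, 2.2-6.6, -13.9-6.6] = [1.800,-4.400,-20.500]
hi = A.hi+B.hi = [22.8+6.6, 18.5+6.6, -10.9+6.6] = [29.400,25.100,-4.300]
diag = √(27.6²+29.5²+16.2²) = √1894.45 = 43.525

min=[1.800,-4.400,-20.500] max=[29.400,25.100,-4.300] diag=43.525


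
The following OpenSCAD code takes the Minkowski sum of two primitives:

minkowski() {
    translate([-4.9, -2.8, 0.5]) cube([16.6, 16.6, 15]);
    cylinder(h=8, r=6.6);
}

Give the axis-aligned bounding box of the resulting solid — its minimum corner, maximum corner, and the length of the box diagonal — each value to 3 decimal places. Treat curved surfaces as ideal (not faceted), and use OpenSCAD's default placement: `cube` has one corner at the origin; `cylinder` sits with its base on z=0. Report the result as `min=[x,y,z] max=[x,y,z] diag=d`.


A = translate([-4.9, -2.8, 0.5]) cube([16.6, 16.6, 15]) → bbox [-4.9,-2.8,0.5] .. [11.7,13.8,15.5]
B = cylinder(h=8, r=6.6) → bbox [-6.6,-6.6,0] .. [6.6,6.6,8]
lo = A.lo+B.lo = [-4.9-6.6, -2.8-6.6, 0.5+0] = [-11.500,-9.400,0.500]
hi = A.hi+B.hi = [11.7+6.6, 13.8+6.6, 15.5+8] = [18.300,20.400,23.500]
diag = √(29.8²+29.8²+23²) = √2305.08 = 48.011

min=[-11.500,-9.400,0.500] max=[18.300,20.400,23.500] diag=48.011


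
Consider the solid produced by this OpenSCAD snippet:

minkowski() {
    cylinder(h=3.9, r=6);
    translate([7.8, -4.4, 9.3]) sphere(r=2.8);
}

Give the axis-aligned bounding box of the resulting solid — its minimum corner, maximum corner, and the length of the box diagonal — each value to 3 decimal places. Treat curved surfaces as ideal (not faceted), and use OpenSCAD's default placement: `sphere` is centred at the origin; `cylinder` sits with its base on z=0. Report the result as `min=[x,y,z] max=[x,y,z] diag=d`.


min=[-1.000,-13.200,6.500] max=[16.600,4.400,16.000] diag=26.642

A = translate([7.8, -4.4, 9.3]) sphere(r=2.8) → bbox [5,-7.2,6.5] .. [10.6,-1.6,12.1]
B = cylinder(h=3.9, r=6) → bbox [-6,-6,0] .. [6,6,3.9]
lo = A.lo+B.lo = [5-6, -7.2-6, 6.5+0] = [-1.000,-13.200,6.500]
hi = A.hi+B.hi = [10.6+6, -1.6+6, 12.1+3.9] = [16.600,4.400,16.000]
diag = √(17.6²+17.6²+9.5²) = √709.77 = 26.642


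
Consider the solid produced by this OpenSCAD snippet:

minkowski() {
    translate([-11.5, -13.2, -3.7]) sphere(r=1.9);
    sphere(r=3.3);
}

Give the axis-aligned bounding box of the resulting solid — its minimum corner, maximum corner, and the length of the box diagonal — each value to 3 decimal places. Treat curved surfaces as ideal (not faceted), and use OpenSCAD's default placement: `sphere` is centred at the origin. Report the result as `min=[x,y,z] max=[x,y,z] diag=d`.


A = translate([-11.5, -13.2, -3.7]) sphere(r=1.9) → bbox [-13.4,-15.1,-5.6] .. [-9.6,-11.3,-1.8]
B = sphere(r=3.3) → bbox [-3.3,-3.3,-3.3] .. [3.3,3.3,3.3]
lo = A.lo+B.lo = [-13.4-3.3, -15.1-3.3, -5.6-3.3] = [-16.700,-18.400,-8.900]
hi = A.hi+B.hi = [-9.6+3.3, -11.3+3.3, -1.8+3.3] = [-6.300,-8.000,1.500]
diag = √(10.4²+10.4²+10.4²) = √324.48 = 18.013

min=[-16.700,-18.400,-8.900] max=[-6.300,-8.000,1.500] diag=18.013


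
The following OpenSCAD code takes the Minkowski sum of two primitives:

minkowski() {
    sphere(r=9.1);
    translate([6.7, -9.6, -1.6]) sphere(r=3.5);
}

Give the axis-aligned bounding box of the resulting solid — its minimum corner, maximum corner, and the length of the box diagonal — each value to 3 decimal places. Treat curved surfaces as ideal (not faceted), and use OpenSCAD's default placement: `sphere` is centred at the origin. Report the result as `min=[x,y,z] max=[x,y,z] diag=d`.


A = translate([6.7, -9.6, -1.6]) sphere(r=3.5) → bbox [3.2,-13.1,-5.1] .. [10.2,-6.1,1.9]
B = sphere(r=9.1) → bbox [-9.1,-9.1,-9.1] .. [9.1,9.1,9.1]
lo = A.lo+B.lo = [3.2-9.1, -13.1-9.1, -5.1-9.1] = [-5.900,-22.200,-14.200]
hi = A.hi+B.hi = [10.2+9.1, -6.1+9.1, 1.9+9.1] = [19.300,3.000,11.000]
diag = √(25.2²+25.2²+25.2²) = √1905.12 = 43.648

min=[-5.900,-22.200,-14.200] max=[19.300,3.000,11.000] diag=43.648


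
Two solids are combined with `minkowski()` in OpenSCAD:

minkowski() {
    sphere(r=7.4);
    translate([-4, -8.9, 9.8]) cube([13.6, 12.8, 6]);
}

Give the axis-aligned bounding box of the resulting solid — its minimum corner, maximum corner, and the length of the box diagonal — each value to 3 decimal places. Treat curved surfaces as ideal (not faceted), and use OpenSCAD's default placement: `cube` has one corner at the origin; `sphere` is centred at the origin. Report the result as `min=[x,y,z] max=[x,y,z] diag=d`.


A = translate([-4, -8.9, 9.8]) cube([13.6, 12.8, 6]) → bbox [-4,-8.9,9.8] .. [9.6,3.9,15.8]
B = sphere(r=7.4) → bbox [-7.4,-7.4,-7.4] .. [7.4,7.4,7.4]
lo = A.lo+B.lo = [-4-7.4, -8.9-7.4, 9.8-7.4] = [-11.400,-16.300,2.400]
hi = A.hi+B.hi = [9.6+7.4, 3.9+7.4, 15.8+7.4] = [17.000,11.300,23.200]
diag = √(28.4²+27.6²+20.8²) = √2000.96 = 44.732

min=[-11.400,-16.300,2.400] max=[17.000,11.300,23.200] diag=44.732


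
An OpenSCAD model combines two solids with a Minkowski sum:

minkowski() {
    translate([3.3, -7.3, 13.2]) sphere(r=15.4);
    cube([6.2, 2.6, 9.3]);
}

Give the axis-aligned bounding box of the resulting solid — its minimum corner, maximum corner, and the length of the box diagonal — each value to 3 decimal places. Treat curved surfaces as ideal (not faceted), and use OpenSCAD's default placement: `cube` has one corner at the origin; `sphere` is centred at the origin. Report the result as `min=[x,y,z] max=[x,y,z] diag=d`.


min=[-12.100,-22.700,-2.200] max=[24.900,10.700,37.900] diag=63.973

A = translate([3.3, -7.3, 13.2]) sphere(r=15.4) → bbox [-12.1,-22.7,-2.2] .. [18.7,8.1,28.6]
B = cube([6.2, 2.6, 9.3]) → bbox [0,0,0] .. [6.2,2.6,9.3]
lo = A.lo+B.lo = [-12.1+0, -22.7+0, -2.2+0] = [-12.100,-22.700,-2.200]
hi = A.hi+B.hi = [18.7+6.2, 8.1+2.6, 28.6+9.3] = [24.900,10.700,37.900]
diag = √(37²+33.4²+40.1²) = √4092.57 = 63.973


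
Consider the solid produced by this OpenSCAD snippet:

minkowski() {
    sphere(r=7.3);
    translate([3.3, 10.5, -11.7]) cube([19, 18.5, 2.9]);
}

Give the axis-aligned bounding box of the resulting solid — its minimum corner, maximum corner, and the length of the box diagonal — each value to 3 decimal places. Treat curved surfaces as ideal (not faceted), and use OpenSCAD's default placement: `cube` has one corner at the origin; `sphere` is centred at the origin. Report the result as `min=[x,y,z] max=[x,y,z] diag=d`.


min=[-4.000,3.200,-19.000] max=[29.600,36.300,-1.500] diag=50.307

A = translate([3.3, 10.5, -11.7]) cube([19, 18.5, 2.9]) → bbox [3.3,10.5,-11.7] .. [22.3,29,-8.8]
B = sphere(r=7.3) → bbox [-7.3,-7.3,-7.3] .. [7.3,7.3,7.3]
lo = A.lo+B.lo = [3.3-7.3, 10.5-7.3, -11.7-7.3] = [-4.000,3.200,-19.000]
hi = A.hi+B.hi = [22.3+7.3, 29+7.3, -8.8+7.3] = [29.600,36.300,-1.500]
diag = √(33.6²+33.1²+17.5²) = √2530.82 = 50.307


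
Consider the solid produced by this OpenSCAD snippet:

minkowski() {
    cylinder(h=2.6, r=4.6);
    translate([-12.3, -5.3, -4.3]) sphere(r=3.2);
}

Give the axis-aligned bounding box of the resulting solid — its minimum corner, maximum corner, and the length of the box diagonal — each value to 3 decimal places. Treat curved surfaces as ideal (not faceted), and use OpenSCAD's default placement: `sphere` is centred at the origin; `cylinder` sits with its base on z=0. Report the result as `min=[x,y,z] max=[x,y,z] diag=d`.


A = translate([-12.3, -5.3, -4.3]) sphere(r=3.2) → bbox [-15.5,-8.5,-7.5] .. [-9.1,-2.1,-1.1]
B = cylinder(h=2.6, r=4.6) → bbox [-4.6,-4.6,0] .. [4.6,4.6,2.6]
lo = A.lo+B.lo = [-15.5-4.6, -8.5-4.6, -7.5+0] = [-20.100,-13.100,-7.500]
hi = A.hi+B.hi = [-9.1+4.6, -2.1+4.6, -1.1+2.6] = [-4.500,2.500,1.500]
diag = √(15.6²+15.6²+9²) = √567.72 = 23.827

min=[-20.100,-13.100,-7.500] max=[-4.500,2.500,1.500] diag=23.827


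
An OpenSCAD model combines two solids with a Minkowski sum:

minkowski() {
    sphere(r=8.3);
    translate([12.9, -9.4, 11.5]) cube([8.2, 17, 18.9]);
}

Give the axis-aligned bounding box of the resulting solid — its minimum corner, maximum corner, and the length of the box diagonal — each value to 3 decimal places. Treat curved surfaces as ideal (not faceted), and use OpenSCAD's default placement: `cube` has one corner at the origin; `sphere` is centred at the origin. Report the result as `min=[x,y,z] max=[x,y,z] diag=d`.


A = translate([12.9, -9.4, 11.5]) cube([8.2, 17, 18.9]) → bbox [12.9,-9.4,11.5] .. [21.1,7.6,30.4]
B = sphere(r=8.3) → bbox [-8.3,-8.3,-8.3] .. [8.3,8.3,8.3]
lo = A.lo+B.lo = [12.9-8.3, -9.4-8.3, 11.5-8.3] = [4.600,-17.700,3.200]
hi = A.hi+B.hi = [21.1+8.3, 7.6+8.3, 30.4+8.3] = [29.400,15.900,38.700]
diag = √(24.8²+33.6²+35.5²) = √3004.25 = 54.811

min=[4.600,-17.700,3.200] max=[29.400,15.900,38.700] diag=54.811


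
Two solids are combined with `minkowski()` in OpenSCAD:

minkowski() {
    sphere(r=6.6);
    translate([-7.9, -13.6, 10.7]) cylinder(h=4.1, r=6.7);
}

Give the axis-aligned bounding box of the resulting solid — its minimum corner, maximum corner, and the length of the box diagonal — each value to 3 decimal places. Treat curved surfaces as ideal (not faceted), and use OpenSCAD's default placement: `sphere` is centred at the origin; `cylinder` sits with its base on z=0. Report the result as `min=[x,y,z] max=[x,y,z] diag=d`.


A = translate([-7.9, -13.6, 10.7]) cylinder(h=4.1, r=6.7) → bbox [-14.6,-20.3,10.7] .. [-1.2,-6.9,14.8]
B = sphere(r=6.6) → bbox [-6.6,-6.6,-6.6] .. [6.6,6.6,6.6]
lo = A.lo+B.lo = [-14.6-6.6, -20.3-6.6, 10.7-6.6] = [-21.200,-26.900,4.100]
hi = A.hi+B.hi = [-1.2+6.6, -6.9+6.6, 14.8+6.6] = [5.400,-0.300,21.400]
diag = √(26.6²+26.6²+17.3²) = √1714.41 = 41.405

min=[-21.200,-26.900,4.100] max=[5.400,-0.300,21.400] diag=41.405


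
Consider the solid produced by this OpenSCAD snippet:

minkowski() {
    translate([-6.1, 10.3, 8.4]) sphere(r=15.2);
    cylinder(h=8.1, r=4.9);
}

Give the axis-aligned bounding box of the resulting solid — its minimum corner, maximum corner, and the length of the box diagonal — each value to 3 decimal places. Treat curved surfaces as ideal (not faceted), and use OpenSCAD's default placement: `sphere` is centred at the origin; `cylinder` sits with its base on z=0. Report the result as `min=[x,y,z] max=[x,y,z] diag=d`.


min=[-26.200,-9.800,-6.800] max=[14.000,30.400,31.700] diag=68.661

A = translate([-6.1, 10.3, 8.4]) sphere(r=15.2) → bbox [-21.3,-4.9,-6.8] .. [9.1,25.5,23.6]
B = cylinder(h=8.1, r=4.9) → bbox [-4.9,-4.9,0] .. [4.9,4.9,8.1]
lo = A.lo+B.lo = [-21.3-4.9, -4.9-4.9, -6.8+0] = [-26.200,-9.800,-6.800]
hi = A.hi+B.hi = [9.1+4.9, 25.5+4.9, 23.6+8.1] = [14.000,30.400,31.700]
diag = √(40.2²+40.2²+38.5²) = √4714.33 = 68.661


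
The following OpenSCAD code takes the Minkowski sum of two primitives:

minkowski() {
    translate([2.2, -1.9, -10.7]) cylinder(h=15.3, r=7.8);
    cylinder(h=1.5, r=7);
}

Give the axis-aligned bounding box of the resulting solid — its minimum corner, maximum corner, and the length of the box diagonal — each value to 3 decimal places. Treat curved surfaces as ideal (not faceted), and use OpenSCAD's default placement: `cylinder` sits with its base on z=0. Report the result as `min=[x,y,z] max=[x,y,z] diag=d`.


A = translate([2.2, -1.9, -10.7]) cylinder(h=15.3, r=7.8) → bbox [-5.6,-9.7,-10.7] .. [10,5.9,4.6]
B = cylinder(h=1.5, r=7) → bbox [-7,-7,0] .. [7,7,1.5]
lo = A.lo+B.lo = [-5.6-7, -9.7-7, -10.7+0] = [-12.600,-16.700,-10.700]
hi = A.hi+B.hi = [10+7, 5.9+7, 4.6+1.5] = [17.000,12.900,6.100]
diag = √(29.6²+29.6²+16.8²) = √2034.56 = 45.106

min=[-12.600,-16.700,-10.700] max=[17.000,12.900,6.100] diag=45.106


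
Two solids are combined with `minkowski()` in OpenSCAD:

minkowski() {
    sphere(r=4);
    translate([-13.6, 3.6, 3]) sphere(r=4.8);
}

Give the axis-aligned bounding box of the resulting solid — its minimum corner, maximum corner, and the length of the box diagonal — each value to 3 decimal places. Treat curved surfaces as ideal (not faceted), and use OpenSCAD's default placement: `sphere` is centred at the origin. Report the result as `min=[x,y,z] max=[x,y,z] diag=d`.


min=[-22.400,-5.200,-5.800] max=[-4.800,12.400,11.800] diag=30.484

A = translate([-13.6, 3.6, 3]) sphere(r=4.8) → bbox [-18.4,-1.2,-1.8] .. [-8.8,8.4,7.8]
B = sphere(r=4) → bbox [-4,-4,-4] .. [4,4,4]
lo = A.lo+B.lo = [-18.4-4, -1.2-4, -1.8-4] = [-22.400,-5.200,-5.800]
hi = A.hi+B.hi = [-8.8+4, 8.4+4, 7.8+4] = [-4.800,12.400,11.800]
diag = √(17.6²+17.6²+17.6²) = √929.28 = 30.484


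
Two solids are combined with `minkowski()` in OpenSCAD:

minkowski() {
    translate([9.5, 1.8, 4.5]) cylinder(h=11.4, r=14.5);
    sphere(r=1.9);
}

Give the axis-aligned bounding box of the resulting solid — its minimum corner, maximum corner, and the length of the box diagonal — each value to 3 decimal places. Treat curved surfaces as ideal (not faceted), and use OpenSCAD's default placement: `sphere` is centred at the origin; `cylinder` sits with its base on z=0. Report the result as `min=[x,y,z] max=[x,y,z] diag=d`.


min=[-6.900,-14.600,2.600] max=[25.900,18.200,17.800] diag=48.813

A = translate([9.5, 1.8, 4.5]) cylinder(h=11.4, r=14.5) → bbox [-5,-12.7,4.5] .. [24,16.3,15.9]
B = sphere(r=1.9) → bbox [-1.9,-1.9,-1.9] .. [1.9,1.9,1.9]
lo = A.lo+B.lo = [-5-1.9, -12.7-1.9, 4.5-1.9] = [-6.900,-14.600,2.600]
hi = A.hi+B.hi = [24+1.9, 16.3+1.9, 15.9+1.9] = [25.900,18.200,17.800]
diag = √(32.8²+32.8²+15.2²) = √2382.72 = 48.813
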